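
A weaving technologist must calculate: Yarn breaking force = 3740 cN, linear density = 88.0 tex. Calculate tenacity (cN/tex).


Formula: Tenacity = Breaking force / Linear density
Tenacity = 3740 cN / 88.0 tex
Tenacity = 42.50 cN/tex

42.50 cN/tex


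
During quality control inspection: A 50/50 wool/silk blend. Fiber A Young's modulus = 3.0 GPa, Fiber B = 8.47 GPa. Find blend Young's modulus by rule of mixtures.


Formula: Blend property = (fraction_A * property_A) + (fraction_B * property_B)
Step 1: Contribution A = 50/100 * 3.0 GPa = 1.5 GPa
Step 2: Contribution B = 50/100 * 8.47 GPa = 4.235 GPa
Step 3: Blend Young's modulus = 1.5 + 4.235 = 5.735 GPa

5.735 GPa


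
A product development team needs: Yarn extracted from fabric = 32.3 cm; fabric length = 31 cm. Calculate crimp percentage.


Formula: Crimp% = ((L_yarn - L_fabric) / L_fabric) * 100
Step 1: Extension = 32.3 - 31 = 1.3 cm
Step 2: Crimp% = (1.3 / 31) * 100
Step 3: Crimp% = 0.041935 * 100 = 4.1935% ≈ 4.2%

4.2%


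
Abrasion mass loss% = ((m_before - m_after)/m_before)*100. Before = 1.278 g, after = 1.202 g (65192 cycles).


Formula: Mass loss% = ((m_before - m_after) / m_before) * 100
Step 1: Mass loss = 1.278 - 1.202 = 0.076 g
Step 2: Ratio = 0.076 / 1.278 = 0.0594679
Step 3: Mass loss% = 0.0594679 * 100 = 5.94679% ≈ 5.95%

5.95%


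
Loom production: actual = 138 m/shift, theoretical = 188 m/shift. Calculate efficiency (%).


Formula: Efficiency% = (Actual output / Theoretical output) * 100
Efficiency% = (138 / 188) * 100
Efficiency% = 0.734043 * 100 = 73.4043% ≈ 73.4%

73.4%


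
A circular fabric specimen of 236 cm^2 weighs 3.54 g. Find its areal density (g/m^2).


Formula: GSM = mass_g / area_m2
Step 1: Convert area: 236 cm^2 = 236 / 10000 = 0.0236 m^2
Step 2: GSM = 3.54 g / 0.0236 m^2 = 150.0 g/m^2

150.0 g/m^2


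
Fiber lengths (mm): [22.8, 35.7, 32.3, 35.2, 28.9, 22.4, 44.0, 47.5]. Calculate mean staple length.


Formula: Mean = sum of lengths / count
Sum = 22.8 + 35.7 + 32.3 + 35.2 + 28.9 + 22.4 + 44.0 + 47.5
Sum = 268.8 mm
Mean = 268.8 / 8 = 33.60 mm

33.60 mm


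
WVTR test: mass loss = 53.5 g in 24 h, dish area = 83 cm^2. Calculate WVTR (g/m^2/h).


Formula: WVTR = mass_loss / (area * time)
Step 1: Convert area: 83 cm^2 = 0.0083 m^2
Step 2: WVTR = 53.5 g / (0.0083 m^2 * 24 h)
Step 3: WVTR = 53.5 / 0.1992 = 268.6 g/m^2/h

268.6 g/m^2/h


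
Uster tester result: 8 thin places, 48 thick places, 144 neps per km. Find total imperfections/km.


Formula: Total = thin places + thick places + neps
Total = 8 + 48 + 144
Total = 200 imperfections/km

200 imperfections/km


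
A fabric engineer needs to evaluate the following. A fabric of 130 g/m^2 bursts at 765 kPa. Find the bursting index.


Formula: Bursting Index = Bursting Strength / Fabric GSM
BI = 765 kPa / 130 g/m^2
BI = 5.885 kPa/(g/m^2)

5.885 kPa/(g/m^2)


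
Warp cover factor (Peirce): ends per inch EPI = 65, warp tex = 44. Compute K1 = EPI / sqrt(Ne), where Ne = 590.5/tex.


Formula: K1 = EPI / sqrt(Ne), with Ne = 590.5 / tex_warp
Step 1: Ne = 590.5 / 44 = 13.42
Step 2: sqrt(Ne) = sqrt(13.42) = 3.6633
Step 3: K1 = 65 / 3.6633 = 17.7

17.7


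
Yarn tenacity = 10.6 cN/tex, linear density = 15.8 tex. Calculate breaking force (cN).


Formula: Breaking force = Tenacity * Linear density
F = 10.6 cN/tex * 15.8 tex
F = 167.48 cN

167.48 cN


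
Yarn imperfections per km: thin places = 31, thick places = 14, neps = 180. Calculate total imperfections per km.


Formula: Total = thin places + thick places + neps
Total = 31 + 14 + 180
Total = 225 imperfections/km

225 imperfections/km


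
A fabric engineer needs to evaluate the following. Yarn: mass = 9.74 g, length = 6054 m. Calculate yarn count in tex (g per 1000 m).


Formula: Tex = (mass_g / length_m) * 1000
Substituting: Tex = (9.74 / 6054) * 1000
Intermediate: 9.74 / 6054 = 0.00160885 g/m
Tex = 0.00160885 * 1000 = 1.61 tex

1.61 tex


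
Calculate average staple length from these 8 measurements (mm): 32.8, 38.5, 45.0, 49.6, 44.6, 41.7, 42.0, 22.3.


Formula: Mean = sum of lengths / count
Sum = 32.8 + 38.5 + 45.0 + 49.6 + 44.6 + 41.7 + 42.0 + 22.3
Sum = 316.5 mm
Mean = 316.5 / 8 = 39.56 mm

39.56 mm


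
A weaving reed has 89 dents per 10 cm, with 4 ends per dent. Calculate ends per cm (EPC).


Formula: EPC = (dents per 10 cm * ends per dent) / 10
Step 1: Total ends per 10 cm = 89 * 4 = 356
Step 2: EPC = 356 / 10 = 35.6 ends/cm

35.6 ends/cm


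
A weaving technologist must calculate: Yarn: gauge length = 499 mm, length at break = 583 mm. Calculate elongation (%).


Formula: Elongation (%) = ((L_break - L0) / L0) * 100
Step 1: Extension = 583 - 499 = 84 mm
Step 2: Elongation = (84 / 499) * 100
Step 3: Elongation = 0.168337 * 100 = 16.8337% ≈ 16.8%

16.8%


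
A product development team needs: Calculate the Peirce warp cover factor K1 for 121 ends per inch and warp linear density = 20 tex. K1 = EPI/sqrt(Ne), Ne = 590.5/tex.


Formula: K1 = EPI / sqrt(Ne), with Ne = 590.5 / tex_warp
Step 1: Ne = 590.5 / 20 = 29.525
Step 2: sqrt(Ne) = sqrt(29.525) = 5.4337
Step 3: K1 = 121 / 5.4337 = 22.3

22.3


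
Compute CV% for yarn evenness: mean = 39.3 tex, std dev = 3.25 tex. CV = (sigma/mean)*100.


Formula: CV% = (standard deviation / mean) * 100
Step 1: Ratio = 3.25 / 39.3 = 0.082697
Step 2: CV% = 0.082697 * 100 = 8.2697% ≈ 8.3%

8.3%


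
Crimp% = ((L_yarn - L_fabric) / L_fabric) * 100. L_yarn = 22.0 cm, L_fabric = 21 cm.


Formula: Crimp% = ((L_yarn - L_fabric) / L_fabric) * 100
Step 1: Extension = 22.0 - 21 = 1.0 cm
Step 2: Crimp% = (1.0 / 21) * 100
Step 3: Crimp% = 0.047619 * 100 = 4.7619% ≈ 4.8%

4.8%


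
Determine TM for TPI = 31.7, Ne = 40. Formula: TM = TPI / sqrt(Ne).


Formula: TM = TPI / sqrt(Ne)
Step 1: sqrt(Ne) = sqrt(40) = 6.3246
Step 2: TM = 31.7 / 6.3246 = 5.01

5.01 TM


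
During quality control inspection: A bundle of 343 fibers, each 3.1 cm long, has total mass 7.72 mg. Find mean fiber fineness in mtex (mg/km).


Formula: fineness (mtex) = mass (mg) / total length (km) = (mass_mg / total_length_m) * 1000
Step 1: Convert fiber length: 3.1 cm = 0.031 m
Step 2: Total fiber length = 343 * 0.031 = 10.633 m
Step 3: Linear density = 7.72 mg / 10.633 m = 0.7260 mg/m
Step 4: fineness = 0.7260 * 1000 = 726.0 mtex

726.0 mtex


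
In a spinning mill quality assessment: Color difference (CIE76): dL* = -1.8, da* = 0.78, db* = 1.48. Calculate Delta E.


Formula: Delta E = sqrt(dL*^2 + da*^2 + db*^2)
Step 1: dL*^2 = (-1.8)^2 = 3.24
Step 2: da*^2 = 0.78^2 = 0.6084
Step 3: db*^2 = 1.48^2 = 2.1904
Step 4: Sum = 3.24 + 0.6084 + 2.1904 = 6.0388
Step 5: Delta E = sqrt(6.0388) = 2.46

2.46 Delta E


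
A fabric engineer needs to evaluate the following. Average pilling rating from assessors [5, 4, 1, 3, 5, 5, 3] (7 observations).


Formula: Mean = sum / count
Sum = 5 + 4 + 1 + 3 + 5 + 5 + 3 = 26
Mean = 26 / 7 = 3.7

3.7


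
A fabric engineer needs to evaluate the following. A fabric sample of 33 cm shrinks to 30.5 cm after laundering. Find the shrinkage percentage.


Formula: Shrinkage% = ((L_before - L_after) / L_before) * 100
Step 1: Shrinkage = 33 - 30.5 = 2.5 cm
Step 2: Shrinkage% = (2.5 / 33) * 100
Step 3: Shrinkage% = 0.075758 * 100 = 7.5758% ≈ 7.6%

7.6%


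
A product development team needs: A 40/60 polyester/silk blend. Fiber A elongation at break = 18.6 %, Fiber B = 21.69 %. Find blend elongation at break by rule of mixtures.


Formula: Blend property = (fraction_A * property_A) + (fraction_B * property_B)
Step 1: Contribution A = 40/100 * 18.6 % = 7.44 %
Step 2: Contribution B = 60/100 * 21.69 % = 13.014 %
Step 3: Blend elongation at break = 7.44 + 13.014 = 20.454 %

20.454 %


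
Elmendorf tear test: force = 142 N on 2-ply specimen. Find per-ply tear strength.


Formula: Per-ply strength = Total force / Number of plies
Per-ply = 142 N / 2
Per-ply = 71 N

71 N


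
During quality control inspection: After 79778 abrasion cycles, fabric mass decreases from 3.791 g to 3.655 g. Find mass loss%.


Formula: Mass loss% = ((m_before - m_after) / m_before) * 100
Step 1: Mass loss = 3.791 - 3.655 = 0.136 g
Step 2: Ratio = 0.136 / 3.791 = 0.0358744
Step 3: Mass loss% = 0.0358744 * 100 = 3.58744% ≈ 3.59%

3.59%


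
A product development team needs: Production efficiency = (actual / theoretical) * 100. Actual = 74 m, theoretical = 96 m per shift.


Formula: Efficiency% = (Actual output / Theoretical output) * 100
Efficiency% = (74 / 96) * 100
Efficiency% = 0.770833 * 100 = 77.0833% ≈ 77.1%

77.1%


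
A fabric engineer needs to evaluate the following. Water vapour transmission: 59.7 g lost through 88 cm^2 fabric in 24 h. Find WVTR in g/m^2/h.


Formula: WVTR = mass_loss / (area * time)
Step 1: Convert area: 88 cm^2 = 0.0088 m^2
Step 2: WVTR = 59.7 g / (0.0088 m^2 * 24 h)
Step 3: WVTR = 59.7 / 0.2112 = 282.7 g/m^2/h

282.7 g/m^2/h


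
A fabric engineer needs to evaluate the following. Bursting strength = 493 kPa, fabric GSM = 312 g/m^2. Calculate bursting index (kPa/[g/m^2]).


Formula: Bursting Index = Bursting Strength / Fabric GSM
BI = 493 kPa / 312 g/m^2
BI = 1.580 kPa/(g/m^2)

1.580 kPa/(g/m^2)


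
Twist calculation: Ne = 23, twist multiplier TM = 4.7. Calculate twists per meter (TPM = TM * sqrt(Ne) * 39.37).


Formula: TPM = TM * sqrt(Ne) * 39.37
Step 1: sqrt(Ne) = sqrt(23) = 4.7958
Step 2: TM * sqrt(Ne) = 4.7 * 4.7958 = 22.5403
Step 3: TPM = 22.5403 * 39.37 = 887 twists/m

887 twists/m


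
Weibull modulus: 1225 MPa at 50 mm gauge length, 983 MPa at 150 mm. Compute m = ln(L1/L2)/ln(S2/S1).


Formula: m = ln(L1/L2) / ln(S2/S1)
Step 1: ln(L1/L2) = ln(50/150) = -1.09861
Step 2: S2/S1 = 983/1225 = 0.80245
Step 3: ln(S2/S1) = ln(0.80245) = -0.22009
Step 4: m = -1.09861 / -0.22009 = 4.99

4.99 (Weibull m)


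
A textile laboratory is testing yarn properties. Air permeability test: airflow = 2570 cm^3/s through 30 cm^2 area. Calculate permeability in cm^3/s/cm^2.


Formula: Air Permeability = Airflow / Test Area
AP = 2570 cm^3/s / 30 cm^2
AP = 85.7 cm^3/s/cm^2

85.7 cm^3/s/cm^2


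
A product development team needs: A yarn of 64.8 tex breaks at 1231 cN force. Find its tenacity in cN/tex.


Formula: Tenacity = Breaking force / Linear density
Tenacity = 1231 cN / 64.8 tex
Tenacity = 19.00 cN/tex

19.00 cN/tex


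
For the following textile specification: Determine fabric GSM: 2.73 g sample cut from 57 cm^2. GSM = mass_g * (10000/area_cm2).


Formula: GSM = mass_g / area_m2
Step 1: Convert area: 57 cm^2 = 57 / 10000 = 0.0057 m^2
Step 2: GSM = 2.73 g / 0.0057 m^2 = 478.9 g/m^2

478.9 g/m^2


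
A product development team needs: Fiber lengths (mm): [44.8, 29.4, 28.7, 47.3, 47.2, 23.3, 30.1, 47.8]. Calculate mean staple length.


Formula: Mean = sum of lengths / count
Sum = 44.8 + 29.4 + 28.7 + 47.3 + 47.2 + 23.3 + 30.1 + 47.8
Sum = 298.6 mm
Mean = 298.6 / 8 = 37.33 mm

37.33 mm


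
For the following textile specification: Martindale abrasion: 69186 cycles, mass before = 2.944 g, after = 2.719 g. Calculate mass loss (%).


Formula: Mass loss% = ((m_before - m_after) / m_before) * 100
Step 1: Mass loss = 2.944 - 2.719 = 0.225 g
Step 2: Ratio = 0.225 / 2.944 = 0.0764266
Step 3: Mass loss% = 0.0764266 * 100 = 7.64266% ≈ 7.64%

7.64%


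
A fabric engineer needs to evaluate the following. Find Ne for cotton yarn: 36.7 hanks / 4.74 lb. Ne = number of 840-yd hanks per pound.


Formula: Ne = hanks / mass_lb
Substituting: Ne = 36.7 / 4.74
Ne = 7.7

7.7 Ne


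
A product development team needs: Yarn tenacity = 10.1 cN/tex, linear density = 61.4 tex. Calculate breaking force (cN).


Formula: Breaking force = Tenacity * Linear density
F = 10.1 cN/tex * 61.4 tex
F = 620.14 cN

620.14 cN


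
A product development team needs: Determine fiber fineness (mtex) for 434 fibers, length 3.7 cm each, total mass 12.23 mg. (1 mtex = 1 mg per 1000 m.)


Formula: fineness (mtex) = mass (mg) / total length (km) = (mass_mg / total_length_m) * 1000
Step 1: Convert fiber length: 3.7 cm = 0.037 m
Step 2: Total fiber length = 434 * 0.037 = 16.058 m
Step 3: Linear density = 12.23 mg / 16.058 m = 0.7616 mg/m
Step 4: fineness = 0.7616 * 1000 = 761.6 mtex

761.6 mtex


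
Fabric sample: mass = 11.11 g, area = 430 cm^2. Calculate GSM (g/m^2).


Formula: GSM = mass_g / area_m2
Step 1: Convert area: 430 cm^2 = 430 / 10000 = 0.043 m^2
Step 2: GSM = 11.11 g / 0.043 m^2 = 258.4 g/m^2

258.4 g/m^2


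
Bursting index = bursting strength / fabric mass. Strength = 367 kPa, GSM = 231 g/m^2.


Formula: Bursting Index = Bursting Strength / Fabric GSM
BI = 367 kPa / 231 g/m^2
BI = 1.589 kPa/(g/m^2)

1.589 kPa/(g/m^2)


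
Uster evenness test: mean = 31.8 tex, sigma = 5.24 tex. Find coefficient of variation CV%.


Formula: CV% = (standard deviation / mean) * 100
Step 1: Ratio = 5.24 / 31.8 = 0.16478
Step 2: CV% = 0.16478 * 100 = 16.478% ≈ 16.5%

16.5%


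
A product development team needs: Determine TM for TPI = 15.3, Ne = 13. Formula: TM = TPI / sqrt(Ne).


Formula: TM = TPI / sqrt(Ne)
Step 1: sqrt(Ne) = sqrt(13) = 3.6056
Step 2: TM = 15.3 / 3.6056 = 4.24

4.24 TM


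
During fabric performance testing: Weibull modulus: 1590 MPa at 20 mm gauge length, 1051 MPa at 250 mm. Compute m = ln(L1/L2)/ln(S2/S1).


Formula: m = ln(L1/L2) / ln(S2/S1)
Step 1: ln(L1/L2) = ln(20/250) = -2.52573
Step 2: S2/S1 = 1051/1590 = 0.66101
Step 3: ln(S2/S1) = ln(0.66101) = -0.41399
Step 4: m = -2.52573 / -0.41399 = 6.10

6.10 (Weibull m)


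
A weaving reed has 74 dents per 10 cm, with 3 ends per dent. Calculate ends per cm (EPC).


Formula: EPC = (dents per 10 cm * ends per dent) / 10
Step 1: Total ends per 10 cm = 74 * 3 = 222
Step 2: EPC = 222 / 10 = 22.2 ends/cm

22.2 ends/cm


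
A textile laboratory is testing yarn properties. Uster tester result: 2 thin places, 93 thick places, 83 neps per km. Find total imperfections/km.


Formula: Total = thin places + thick places + neps
Total = 2 + 93 + 83
Total = 178 imperfections/km

178 imperfections/km


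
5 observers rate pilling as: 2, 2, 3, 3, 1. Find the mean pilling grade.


Formula: Mean = sum / count
Sum = 2 + 2 + 3 + 3 + 1 = 11
Mean = 11 / 5 = 2.2

2.2


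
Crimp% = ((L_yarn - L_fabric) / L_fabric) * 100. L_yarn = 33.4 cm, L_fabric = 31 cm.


Formula: Crimp% = ((L_yarn - L_fabric) / L_fabric) * 100
Step 1: Extension = 33.4 - 31 = 2.4 cm
Step 2: Crimp% = (2.4 / 31) * 100
Step 3: Crimp% = 0.077419 * 100 = 7.7419% ≈ 7.7%

7.7%


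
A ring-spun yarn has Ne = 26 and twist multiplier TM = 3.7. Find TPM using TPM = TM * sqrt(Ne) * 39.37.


Formula: TPM = TM * sqrt(Ne) * 39.37
Step 1: sqrt(Ne) = sqrt(26) = 5.099
Step 2: TM * sqrt(Ne) = 3.7 * 5.099 = 18.8663
Step 3: TPM = 18.8663 * 39.37 = 743 twists/m

743 twists/m


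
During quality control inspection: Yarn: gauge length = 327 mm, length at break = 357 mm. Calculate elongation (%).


Formula: Elongation (%) = ((L_break - L0) / L0) * 100
Step 1: Extension = 357 - 327 = 30 mm
Step 2: Elongation = (30 / 327) * 100
Step 3: Elongation = 0.091743 * 100 = 9.1743% ≈ 9.2%

9.2%


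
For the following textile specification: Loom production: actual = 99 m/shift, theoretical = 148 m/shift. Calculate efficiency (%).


Formula: Efficiency% = (Actual output / Theoretical output) * 100
Efficiency% = (99 / 148) * 100
Efficiency% = 0.668919 * 100 = 66.8919% ≈ 66.9%

66.9%


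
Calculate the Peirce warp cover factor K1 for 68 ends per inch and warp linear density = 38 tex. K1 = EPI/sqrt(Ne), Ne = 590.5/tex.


Formula: K1 = EPI / sqrt(Ne), with Ne = 590.5 / tex_warp
Step 1: Ne = 590.5 / 38 = 15.539
Step 2: sqrt(Ne) = sqrt(15.539) = 3.942
Step 3: K1 = 68 / 3.942 = 17.3

17.3


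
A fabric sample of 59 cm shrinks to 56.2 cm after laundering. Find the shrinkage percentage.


Formula: Shrinkage% = ((L_before - L_after) / L_before) * 100
Step 1: Shrinkage = 59 - 56.2 = 2.8 cm
Step 2: Shrinkage% = (2.8 / 59) * 100
Step 3: Shrinkage% = 0.047458 * 100 = 4.7458% ≈ 4.7%

4.7%


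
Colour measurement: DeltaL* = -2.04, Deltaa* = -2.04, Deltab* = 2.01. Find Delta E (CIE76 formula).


Formula: Delta E = sqrt(dL*^2 + da*^2 + db*^2)
Step 1: dL*^2 = (-2.04)^2 = 4.1616
Step 2: da*^2 = (-2.04)^2 = 4.1616
Step 3: db*^2 = 2.01^2 = 4.0401
Step 4: Sum = 4.1616 + 4.1616 + 4.0401 = 12.3633
Step 5: Delta E = sqrt(12.3633) = 3.52

3.52 Delta E


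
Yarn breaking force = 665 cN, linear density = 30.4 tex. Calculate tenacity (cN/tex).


Formula: Tenacity = Breaking force / Linear density
Tenacity = 665 cN / 30.4 tex
Tenacity = 21.88 cN/tex

21.88 cN/tex


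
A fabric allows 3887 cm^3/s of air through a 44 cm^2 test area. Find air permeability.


Formula: Air Permeability = Airflow / Test Area
AP = 3887 cm^3/s / 44 cm^2
AP = 88.3 cm^3/s/cm^2

88.3 cm^3/s/cm^2


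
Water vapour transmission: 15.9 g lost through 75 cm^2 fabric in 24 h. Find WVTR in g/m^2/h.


Formula: WVTR = mass_loss / (area * time)
Step 1: Convert area: 75 cm^2 = 0.0075 m^2
Step 2: WVTR = 15.9 g / (0.0075 m^2 * 24 h)
Step 3: WVTR = 15.9 / 0.18 = 88.3 g/m^2/h

88.3 g/m^2/h


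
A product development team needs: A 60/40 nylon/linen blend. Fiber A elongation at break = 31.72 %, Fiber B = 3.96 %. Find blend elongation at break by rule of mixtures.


Formula: Blend property = (fraction_A * property_A) + (fraction_B * property_B)
Step 1: Contribution A = 60/100 * 31.72 % = 19.032 %
Step 2: Contribution B = 40/100 * 3.96 % = 1.584 %
Step 3: Blend elongation at break = 19.032 + 1.584 = 20.616 %

20.616 %


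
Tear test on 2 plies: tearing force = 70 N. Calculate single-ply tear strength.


Formula: Per-ply strength = Total force / Number of plies
Per-ply = 70 N / 2
Per-ply = 35 N

35 N


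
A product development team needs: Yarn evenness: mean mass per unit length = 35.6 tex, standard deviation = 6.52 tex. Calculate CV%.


Formula: CV% = (standard deviation / mean) * 100
Step 1: Ratio = 6.52 / 35.6 = 0.183146
Step 2: CV% = 0.183146 * 100 = 18.3146% ≈ 18.3%

18.3%


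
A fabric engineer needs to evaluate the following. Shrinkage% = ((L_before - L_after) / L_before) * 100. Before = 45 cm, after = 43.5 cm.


Formula: Shrinkage% = ((L_before - L_after) / L_before) * 100
Step 1: Shrinkage = 45 - 43.5 = 1.5 cm
Step 2: Shrinkage% = (1.5 / 45) * 100
Step 3: Shrinkage% = 0.033333 * 100 = 3.3333% ≈ 3.3%

3.3%


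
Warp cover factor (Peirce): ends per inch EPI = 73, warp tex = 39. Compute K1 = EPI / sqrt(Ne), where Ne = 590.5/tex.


Formula: K1 = EPI / sqrt(Ne), with Ne = 590.5 / tex_warp
Step 1: Ne = 590.5 / 39 = 15.141
Step 2: sqrt(Ne) = sqrt(15.141) = 3.8911
Step 3: K1 = 73 / 3.8911 = 18.8

18.8


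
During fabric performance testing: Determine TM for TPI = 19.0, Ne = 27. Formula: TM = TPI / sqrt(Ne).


Formula: TM = TPI / sqrt(Ne)
Step 1: sqrt(Ne) = sqrt(27) = 5.1962
Step 2: TM = 19.0 / 5.1962 = 3.66

3.66 TM


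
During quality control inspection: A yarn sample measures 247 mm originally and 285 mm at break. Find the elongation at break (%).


Formula: Elongation (%) = ((L_break - L0) / L0) * 100
Step 1: Extension = 285 - 247 = 38 mm
Step 2: Elongation = (38 / 247) * 100
Step 3: Elongation = 0.153846 * 100 = 15.3846% ≈ 15.4%

15.4%


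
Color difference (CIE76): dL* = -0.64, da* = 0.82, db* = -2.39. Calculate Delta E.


Formula: Delta E = sqrt(dL*^2 + da*^2 + db*^2)
Step 1: dL*^2 = (-0.64)^2 = 0.4096
Step 2: da*^2 = 0.82^2 = 0.6724
Step 3: db*^2 = (-2.39)^2 = 5.7121
Step 4: Sum = 0.4096 + 0.6724 + 5.7121 = 6.7941
Step 5: Delta E = sqrt(6.7941) = 2.61

2.61 Delta E


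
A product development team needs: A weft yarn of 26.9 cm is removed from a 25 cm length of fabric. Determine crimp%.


Formula: Crimp% = ((L_yarn - L_fabric) / L_fabric) * 100
Step 1: Extension = 26.9 - 25 = 1.9 cm
Step 2: Crimp% = (1.9 / 25) * 100
Step 3: Crimp% = 0.076 * 100 = 7.6%

7.6%


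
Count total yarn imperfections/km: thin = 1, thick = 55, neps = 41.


Formula: Total = thin places + thick places + neps
Total = 1 + 55 + 41
Total = 97 imperfections/km

97 imperfections/km


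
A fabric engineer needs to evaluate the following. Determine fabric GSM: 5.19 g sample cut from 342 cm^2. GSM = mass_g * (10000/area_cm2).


Formula: GSM = mass_g / area_m2
Step 1: Convert area: 342 cm^2 = 342 / 10000 = 0.0342 m^2
Step 2: GSM = 5.19 g / 0.0342 m^2 = 151.8 g/m^2

151.8 g/m^2


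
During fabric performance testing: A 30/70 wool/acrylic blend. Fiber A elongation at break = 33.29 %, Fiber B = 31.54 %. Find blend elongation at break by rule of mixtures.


Formula: Blend property = (fraction_A * property_A) + (fraction_B * property_B)
Step 1: Contribution A = 30/100 * 33.29 % = 9.987 %
Step 2: Contribution B = 70/100 * 31.54 % = 22.078 %
Step 3: Blend elongation at break = 9.987 + 22.078 = 32.065 %

32.065 %


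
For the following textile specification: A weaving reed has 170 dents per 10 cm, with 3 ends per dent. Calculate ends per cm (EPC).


Formula: EPC = (dents per 10 cm * ends per dent) / 10
Step 1: Total ends per 10 cm = 170 * 3 = 510
Step 2: EPC = 510 / 10 = 51.0 ends/cm

51.0 ends/cm


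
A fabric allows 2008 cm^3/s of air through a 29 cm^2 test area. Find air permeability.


Formula: Air Permeability = Airflow / Test Area
AP = 2008 cm^3/s / 29 cm^2
AP = 69.2 cm^3/s/cm^2

69.2 cm^3/s/cm^2


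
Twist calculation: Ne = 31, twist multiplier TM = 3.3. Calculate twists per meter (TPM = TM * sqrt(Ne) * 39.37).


Formula: TPM = TM * sqrt(Ne) * 39.37
Step 1: sqrt(Ne) = sqrt(31) = 5.5678
Step 2: TM * sqrt(Ne) = 3.3 * 5.5678 = 18.3737
Step 3: TPM = 18.3737 * 39.37 = 723 twists/m

723 twists/m


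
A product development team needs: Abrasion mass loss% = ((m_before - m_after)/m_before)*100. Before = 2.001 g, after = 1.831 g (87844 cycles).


Formula: Mass loss% = ((m_before - m_after) / m_before) * 100
Step 1: Mass loss = 2.001 - 1.831 = 0.17 g
Step 2: Ratio = 0.17 / 2.001 = 0.0849575
Step 3: Mass loss% = 0.0849575 * 100 = 8.49575% ≈ 8.50%

8.50%


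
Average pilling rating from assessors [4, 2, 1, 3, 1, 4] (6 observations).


Formula: Mean = sum / count
Sum = 4 + 2 + 1 + 3 + 1 + 4 = 15
Mean = 15 / 6 = 2.5

2.5


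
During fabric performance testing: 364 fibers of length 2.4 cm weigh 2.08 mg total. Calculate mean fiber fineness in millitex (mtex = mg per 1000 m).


Formula: fineness (mtex) = mass (mg) / total length (km) = (mass_mg / total_length_m) * 1000
Step 1: Convert fiber length: 2.4 cm = 0.024 m
Step 2: Total fiber length = 364 * 0.024 = 8.736 m
Step 3: Linear density = 2.08 mg / 8.736 m = 0.2381 mg/m
Step 4: fineness = 0.2381 * 1000 = 238.1 mtex

238.1 mtex


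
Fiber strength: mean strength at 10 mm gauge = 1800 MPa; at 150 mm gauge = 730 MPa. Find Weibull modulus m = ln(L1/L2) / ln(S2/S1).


Formula: m = ln(L1/L2) / ln(S2/S1)
Step 1: ln(L1/L2) = ln(10/150) = -2.70805
Step 2: S2/S1 = 730/1800 = 0.40556
Step 3: ln(S2/S1) = ln(0.40556) = -0.90249
Step 4: m = -2.70805 / -0.90249 = 3.00

3.00 (Weibull m)


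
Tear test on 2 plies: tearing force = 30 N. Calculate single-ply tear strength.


Formula: Per-ply strength = Total force / Number of plies
Per-ply = 30 N / 2
Per-ply = 15 N

15 N


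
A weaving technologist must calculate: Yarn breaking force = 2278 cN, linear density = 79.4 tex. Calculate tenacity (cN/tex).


Formula: Tenacity = Breaking force / Linear density
Tenacity = 2278 cN / 79.4 tex
Tenacity = 28.69 cN/tex

28.69 cN/tex


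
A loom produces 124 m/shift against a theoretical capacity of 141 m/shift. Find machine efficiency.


Formula: Efficiency% = (Actual output / Theoretical output) * 100
Efficiency% = (124 / 141) * 100
Efficiency% = 0.879433 * 100 = 87.9433% ≈ 87.9%

87.9%


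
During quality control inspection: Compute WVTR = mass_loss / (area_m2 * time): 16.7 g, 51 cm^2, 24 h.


Formula: WVTR = mass_loss / (area * time)
Step 1: Convert area: 51 cm^2 = 0.0051 m^2
Step 2: WVTR = 16.7 g / (0.0051 m^2 * 24 h)
Step 3: WVTR = 16.7 / 0.1224 = 136.4 g/m^2/h

136.4 g/m^2/h


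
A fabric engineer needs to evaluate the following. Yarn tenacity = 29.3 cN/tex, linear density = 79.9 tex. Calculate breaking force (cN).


Formula: Breaking force = Tenacity * Linear density
F = 29.3 cN/tex * 79.9 tex
F = 2341.07 cN

2341.07 cN


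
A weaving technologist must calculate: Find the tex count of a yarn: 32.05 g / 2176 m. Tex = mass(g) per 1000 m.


Formula: Tex = (mass_g / length_m) * 1000
Substituting: Tex = (32.05 / 2176) * 1000
Intermediate: 32.05 / 2176 = 0.01472886 g/m
Tex = 0.01472886 * 1000 = 14.73 tex

14.73 tex


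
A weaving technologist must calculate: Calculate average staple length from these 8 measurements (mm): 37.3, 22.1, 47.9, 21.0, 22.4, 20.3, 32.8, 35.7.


Formula: Mean = sum of lengths / count
Sum = 37.3 + 22.1 + 47.9 + 21.0 + 22.4 + 20.3 + 32.8 + 35.7
Sum = 239.5 mm
Mean = 239.5 / 8 = 29.94 mm

29.94 mm


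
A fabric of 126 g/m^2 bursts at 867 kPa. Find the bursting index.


Formula: Bursting Index = Bursting Strength / Fabric GSM
BI = 867 kPa / 126 g/m^2
BI = 6.881 kPa/(g/m^2)

6.881 kPa/(g/m^2)


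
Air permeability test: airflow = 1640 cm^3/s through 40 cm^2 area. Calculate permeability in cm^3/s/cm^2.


Formula: Air Permeability = Airflow / Test Area
AP = 1640 cm^3/s / 40 cm^2
AP = 41.0 cm^3/s/cm^2

41.0 cm^3/s/cm^2


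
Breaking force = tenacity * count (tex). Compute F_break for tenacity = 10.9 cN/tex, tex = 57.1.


Formula: Breaking force = Tenacity * Linear density
F = 10.9 cN/tex * 57.1 tex
F = 622.39 cN

622.39 cN


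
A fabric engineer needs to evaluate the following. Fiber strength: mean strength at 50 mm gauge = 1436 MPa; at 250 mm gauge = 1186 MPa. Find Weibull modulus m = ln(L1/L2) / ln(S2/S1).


Formula: m = ln(L1/L2) / ln(S2/S1)
Step 1: ln(L1/L2) = ln(50/250) = -1.60944
Step 2: S2/S1 = 1186/1436 = 0.82591
Step 3: ln(S2/S1) = ln(0.82591) = -0.19127
Step 4: m = -1.60944 / -0.19127 = 8.41

8.41 (Weibull m)


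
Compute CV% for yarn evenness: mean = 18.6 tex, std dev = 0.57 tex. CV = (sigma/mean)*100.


Formula: CV% = (standard deviation / mean) * 100
Step 1: Ratio = 0.57 / 18.6 = 0.030645
Step 2: CV% = 0.030645 * 100 = 3.0645% ≈ 3.1%

3.1%


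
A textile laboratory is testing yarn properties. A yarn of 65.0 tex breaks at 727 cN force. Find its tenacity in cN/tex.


Formula: Tenacity = Breaking force / Linear density
Tenacity = 727 cN / 65.0 tex
Tenacity = 11.18 cN/tex

11.18 cN/tex


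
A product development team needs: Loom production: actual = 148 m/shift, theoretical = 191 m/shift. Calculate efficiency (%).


Formula: Efficiency% = (Actual output / Theoretical output) * 100
Efficiency% = (148 / 191) * 100
Efficiency% = 0.774869 * 100 = 77.4869% ≈ 77.5%

77.5%


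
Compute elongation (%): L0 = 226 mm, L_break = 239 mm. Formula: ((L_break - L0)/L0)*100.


Formula: Elongation (%) = ((L_break - L0) / L0) * 100
Step 1: Extension = 239 - 226 = 13 mm
Step 2: Elongation = (13 / 226) * 100
Step 3: Elongation = 0.057522 * 100 = 5.7522% ≈ 5.8%

5.8%


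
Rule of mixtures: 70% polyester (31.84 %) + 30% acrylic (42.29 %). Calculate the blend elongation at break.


Formula: Blend property = (fraction_A * property_A) + (fraction_B * property_B)
Step 1: Contribution A = 70/100 * 31.84 % = 22.288 %
Step 2: Contribution B = 30/100 * 42.29 % = 12.687 %
Step 3: Blend elongation at break = 22.288 + 12.687 = 34.975 %

34.975 %


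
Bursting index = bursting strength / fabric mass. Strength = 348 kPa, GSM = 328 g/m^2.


Formula: Bursting Index = Bursting Strength / Fabric GSM
BI = 348 kPa / 328 g/m^2
BI = 1.061 kPa/(g/m^2)

1.061 kPa/(g/m^2)


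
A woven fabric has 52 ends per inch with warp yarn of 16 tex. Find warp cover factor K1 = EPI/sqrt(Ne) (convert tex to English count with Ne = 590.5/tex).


Formula: K1 = EPI / sqrt(Ne), with Ne = 590.5 / tex_warp
Step 1: Ne = 590.5 / 16 = 36.906
Step 2: sqrt(Ne) = sqrt(36.906) = 6.075
Step 3: K1 = 52 / 6.075 = 8.6

8.6


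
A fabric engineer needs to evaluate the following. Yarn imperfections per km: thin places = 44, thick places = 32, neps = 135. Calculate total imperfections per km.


Formula: Total = thin places + thick places + neps
Total = 44 + 32 + 135
Total = 211 imperfections/km

211 imperfections/km


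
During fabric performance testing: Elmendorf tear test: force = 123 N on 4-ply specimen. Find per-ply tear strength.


Formula: Per-ply strength = Total force / Number of plies
Per-ply = 123 N / 4
Per-ply = 30.75 N

30.75 N


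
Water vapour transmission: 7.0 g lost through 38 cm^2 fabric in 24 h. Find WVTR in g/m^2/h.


Formula: WVTR = mass_loss / (area * time)
Step 1: Convert area: 38 cm^2 = 0.0038 m^2
Step 2: WVTR = 7.0 g / (0.0038 m^2 * 24 h)
Step 3: WVTR = 7.0 / 0.0912 = 76.8 g/m^2/h

76.8 g/m^2/h


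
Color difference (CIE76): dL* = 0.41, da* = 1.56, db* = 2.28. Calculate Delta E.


Formula: Delta E = sqrt(dL*^2 + da*^2 + db*^2)
Step 1: dL*^2 = 0.41^2 = 0.1681
Step 2: da*^2 = 1.56^2 = 2.4336
Step 3: db*^2 = 2.28^2 = 5.1984
Step 4: Sum = 0.1681 + 2.4336 + 5.1984 = 7.8001
Step 5: Delta E = sqrt(7.8001) = 2.79

2.79 Delta E


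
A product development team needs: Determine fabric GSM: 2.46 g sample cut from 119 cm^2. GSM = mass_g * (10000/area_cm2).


Formula: GSM = mass_g / area_m2
Step 1: Convert area: 119 cm^2 = 119 / 10000 = 0.0119 m^2
Step 2: GSM = 2.46 g / 0.0119 m^2 = 206.7 g/m^2

206.7 g/m^2


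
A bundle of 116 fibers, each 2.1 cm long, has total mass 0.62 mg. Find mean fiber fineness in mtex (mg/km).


Formula: fineness (mtex) = mass (mg) / total length (km) = (mass_mg / total_length_m) * 1000
Step 1: Convert fiber length: 2.1 cm = 0.021 m
Step 2: Total fiber length = 116 * 0.021 = 2.436 m
Step 3: Linear density = 0.62 mg / 2.436 m = 0.2545 mg/m
Step 4: fineness = 0.2545 * 1000 = 254.5 mtex

254.5 mtex


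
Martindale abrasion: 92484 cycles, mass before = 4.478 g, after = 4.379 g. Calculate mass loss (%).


Formula: Mass loss% = ((m_before - m_after) / m_before) * 100
Step 1: Mass loss = 4.478 - 4.379 = 0.099 g
Step 2: Ratio = 0.099 / 4.478 = 0.0221081
Step 3: Mass loss% = 0.0221081 * 100 = 2.21081% ≈ 2.21%

2.21%


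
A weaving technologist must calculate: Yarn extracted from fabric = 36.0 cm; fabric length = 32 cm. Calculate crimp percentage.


Formula: Crimp% = ((L_yarn - L_fabric) / L_fabric) * 100
Step 1: Extension = 36.0 - 32 = 4.0 cm
Step 2: Crimp% = (4.0 / 32) * 100
Step 3: Crimp% = 0.125 * 100 = 12.5%

12.5%


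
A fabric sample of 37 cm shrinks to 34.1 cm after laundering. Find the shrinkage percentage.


Formula: Shrinkage% = ((L_before - L_after) / L_before) * 100
Step 1: Shrinkage = 37 - 34.1 = 2.9 cm
Step 2: Shrinkage% = (2.9 / 37) * 100
Step 3: Shrinkage% = 0.078378 * 100 = 7.8378% ≈ 7.8%

7.8%


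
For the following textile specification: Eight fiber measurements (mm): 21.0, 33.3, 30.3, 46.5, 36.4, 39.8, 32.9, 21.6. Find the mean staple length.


Formula: Mean = sum of lengths / count
Sum = 21.0 + 33.3 + 30.3 + 46.5 + 36.4 + 39.8 + 32.9 + 21.6
Sum = 261.8 mm
Mean = 261.8 / 8 = 32.73 mm

32.73 mm


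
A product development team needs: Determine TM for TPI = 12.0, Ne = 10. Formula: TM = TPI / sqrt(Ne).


Formula: TM = TPI / sqrt(Ne)
Step 1: sqrt(Ne) = sqrt(10) = 3.1623
Step 2: TM = 12.0 / 3.1623 = 3.79

3.79 TM


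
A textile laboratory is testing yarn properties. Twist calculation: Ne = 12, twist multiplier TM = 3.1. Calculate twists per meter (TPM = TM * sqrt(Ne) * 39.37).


Formula: TPM = TM * sqrt(Ne) * 39.37
Step 1: sqrt(Ne) = sqrt(12) = 3.4641
Step 2: TM * sqrt(Ne) = 3.1 * 3.4641 = 10.7387
Step 3: TPM = 10.7387 * 39.37 = 423 twists/m

423 twists/m


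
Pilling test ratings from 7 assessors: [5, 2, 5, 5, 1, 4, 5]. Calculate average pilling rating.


Formula: Mean = sum / count
Sum = 5 + 2 + 5 + 5 + 1 + 4 + 5 = 27
Mean = 27 / 7 = 3.9

3.9


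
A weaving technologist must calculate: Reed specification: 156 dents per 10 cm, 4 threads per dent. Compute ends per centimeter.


Formula: EPC = (dents per 10 cm * ends per dent) / 10
Step 1: Total ends per 10 cm = 156 * 4 = 624
Step 2: EPC = 624 / 10 = 62.4 ends/cm

62.4 ends/cm


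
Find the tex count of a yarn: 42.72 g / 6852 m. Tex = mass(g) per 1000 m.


Formula: Tex = (mass_g / length_m) * 1000
Substituting: Tex = (42.72 / 6852) * 1000
Intermediate: 42.72 / 6852 = 0.00623468 g/m
Tex = 0.00623468 * 1000 = 6.23 tex

6.23 tex


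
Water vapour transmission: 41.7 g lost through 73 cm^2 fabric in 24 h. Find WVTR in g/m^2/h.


Formula: WVTR = mass_loss / (area * time)
Step 1: Convert area: 73 cm^2 = 0.0073 m^2
Step 2: WVTR = 41.7 g / (0.0073 m^2 * 24 h)
Step 3: WVTR = 41.7 / 0.1752 = 238.0 g/m^2/h

238.0 g/m^2/h


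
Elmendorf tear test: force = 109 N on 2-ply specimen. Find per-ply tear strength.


Formula: Per-ply strength = Total force / Number of plies
Per-ply = 109 N / 2
Per-ply = 54.5 N

54.5 N


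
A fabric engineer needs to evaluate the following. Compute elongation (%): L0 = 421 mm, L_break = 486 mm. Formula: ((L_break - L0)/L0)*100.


Formula: Elongation (%) = ((L_break - L0) / L0) * 100
Step 1: Extension = 486 - 421 = 65 mm
Step 2: Elongation = (65 / 421) * 100
Step 3: Elongation = 0.154394 * 100 = 15.4394% ≈ 15.4%

15.4%


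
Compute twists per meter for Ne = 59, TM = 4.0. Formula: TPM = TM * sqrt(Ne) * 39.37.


Formula: TPM = TM * sqrt(Ne) * 39.37
Step 1: sqrt(Ne) = sqrt(59) = 7.6811
Step 2: TM * sqrt(Ne) = 4.0 * 7.6811 = 30.7244
Step 3: TPM = 30.7244 * 39.37 = 1210 twists/m

1210 twists/m


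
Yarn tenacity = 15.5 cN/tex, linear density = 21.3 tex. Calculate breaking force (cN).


Formula: Breaking force = Tenacity * Linear density
F = 15.5 cN/tex * 21.3 tex
F = 330.15 cN

330.15 cN


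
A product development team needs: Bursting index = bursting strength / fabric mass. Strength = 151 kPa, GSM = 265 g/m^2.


Formula: Bursting Index = Bursting Strength / Fabric GSM
BI = 151 kPa / 265 g/m^2
BI = 0.570 kPa/(g/m^2)

0.570 kPa/(g/m^2)


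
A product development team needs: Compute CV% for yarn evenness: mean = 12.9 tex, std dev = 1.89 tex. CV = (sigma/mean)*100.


Formula: CV% = (standard deviation / mean) * 100
Step 1: Ratio = 1.89 / 12.9 = 0.146512
Step 2: CV% = 0.146512 * 100 = 14.6512% ≈ 14.7%

14.7%


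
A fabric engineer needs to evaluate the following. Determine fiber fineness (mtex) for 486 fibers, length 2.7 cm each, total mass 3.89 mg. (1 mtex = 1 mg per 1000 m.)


Formula: fineness (mtex) = mass (mg) / total length (km) = (mass_mg / total_length_m) * 1000
Step 1: Convert fiber length: 2.7 cm = 0.027 m
Step 2: Total fiber length = 486 * 0.027 = 13.122 m
Step 3: Linear density = 3.89 mg / 13.122 m = 0.2964 mg/m
Step 4: fineness = 0.2964 * 1000 = 296.4 mtex

296.4 mtex


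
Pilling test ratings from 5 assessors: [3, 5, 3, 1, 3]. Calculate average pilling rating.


Formula: Mean = sum / count
Sum = 3 + 5 + 3 + 1 + 3 = 15
Mean = 15 / 5 = 3.0

3.0


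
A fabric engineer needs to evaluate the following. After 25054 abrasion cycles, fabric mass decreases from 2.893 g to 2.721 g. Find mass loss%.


Formula: Mass loss% = ((m_before - m_after) / m_before) * 100
Step 1: Mass loss = 2.893 - 2.721 = 0.172 g
Step 2: Ratio = 0.172 / 2.893 = 0.0594539
Step 3: Mass loss% = 0.0594539 * 100 = 5.94539% ≈ 5.95%

5.95%


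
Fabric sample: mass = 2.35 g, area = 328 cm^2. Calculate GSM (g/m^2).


Formula: GSM = mass_g / area_m2
Step 1: Convert area: 328 cm^2 = 328 / 10000 = 0.0328 m^2
Step 2: GSM = 2.35 g / 0.0328 m^2 = 71.6 g/m^2

71.6 g/m^2


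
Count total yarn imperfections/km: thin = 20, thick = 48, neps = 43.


Formula: Total = thin places + thick places + neps
Total = 20 + 48 + 43
Total = 111 imperfections/km

111 imperfections/km


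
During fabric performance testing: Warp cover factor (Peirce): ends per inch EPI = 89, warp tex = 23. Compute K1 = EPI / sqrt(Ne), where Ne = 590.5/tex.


Formula: K1 = EPI / sqrt(Ne), with Ne = 590.5 / tex_warp
Step 1: Ne = 590.5 / 23 = 25.674
Step 2: sqrt(Ne) = sqrt(25.674) = 5.067
Step 3: K1 = 89 / 5.067 = 17.6

17.6


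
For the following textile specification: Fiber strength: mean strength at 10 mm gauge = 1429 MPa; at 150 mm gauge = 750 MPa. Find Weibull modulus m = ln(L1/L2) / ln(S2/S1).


Formula: m = ln(L1/L2) / ln(S2/S1)
Step 1: ln(L1/L2) = ln(10/150) = -2.70805
Step 2: S2/S1 = 750/1429 = 0.52484
Step 3: ln(S2/S1) = ln(0.52484) = -0.64466
Step 4: m = -2.70805 / -0.64466 = 4.20

4.20 (Weibull m)


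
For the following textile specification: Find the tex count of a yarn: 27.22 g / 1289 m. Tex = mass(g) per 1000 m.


Formula: Tex = (mass_g / length_m) * 1000
Substituting: Tex = (27.22 / 1289) * 1000
Intermediate: 27.22 / 1289 = 0.02111715 g/m
Tex = 0.02111715 * 1000 = 21.12 tex

21.12 tex


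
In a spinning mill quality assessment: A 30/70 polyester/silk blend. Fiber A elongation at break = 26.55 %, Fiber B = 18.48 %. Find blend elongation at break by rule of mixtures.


Formula: Blend property = (fraction_A * property_A) + (fraction_B * property_B)
Step 1: Contribution A = 30/100 * 26.55 % = 7.965 %
Step 2: Contribution B = 70/100 * 18.48 % = 12.936 %
Step 3: Blend elongation at break = 7.965 + 12.936 = 20.901 %

20.901 %


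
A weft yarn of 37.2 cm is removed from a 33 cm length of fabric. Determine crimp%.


Formula: Crimp% = ((L_yarn - L_fabric) / L_fabric) * 100
Step 1: Extension = 37.2 - 33 = 4.2 cm
Step 2: Crimp% = (4.2 / 33) * 100
Step 3: Crimp% = 0.127273 * 100 = 12.7273% ≈ 12.7%

12.7%


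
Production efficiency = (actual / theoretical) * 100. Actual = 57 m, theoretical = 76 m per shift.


Formula: Efficiency% = (Actual output / Theoretical output) * 100
Efficiency% = (57 / 76) * 100
Efficiency% = 0.75 * 100 = 75.0%

75.0%


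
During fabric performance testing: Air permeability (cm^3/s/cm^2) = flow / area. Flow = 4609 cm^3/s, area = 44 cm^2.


Formula: Air Permeability = Airflow / Test Area
AP = 4609 cm^3/s / 44 cm^2
AP = 104.8 cm^3/s/cm^2

104.8 cm^3/s/cm^2


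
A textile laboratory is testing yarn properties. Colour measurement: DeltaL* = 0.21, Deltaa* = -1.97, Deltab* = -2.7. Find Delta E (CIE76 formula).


Formula: Delta E = sqrt(dL*^2 + da*^2 + db*^2)
Step 1: dL*^2 = 0.21^2 = 0.0441
Step 2: da*^2 = (-1.97)^2 = 3.8809
Step 3: db*^2 = (-2.7)^2 = 7.29
Step 4: Sum = 0.0441 + 3.8809 + 7.29 = 11.215
Step 5: Delta E = sqrt(11.215) = 3.35

3.35 Delta E


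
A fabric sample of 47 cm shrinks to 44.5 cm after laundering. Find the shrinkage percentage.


Formula: Shrinkage% = ((L_before - L_after) / L_before) * 100
Step 1: Shrinkage = 47 - 44.5 = 2.5 cm
Step 2: Shrinkage% = (2.5 / 47) * 100
Step 3: Shrinkage% = 0.053191 * 100 = 5.3191% ≈ 5.3%

5.3%


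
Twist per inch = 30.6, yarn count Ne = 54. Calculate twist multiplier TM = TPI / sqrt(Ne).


Formula: TM = TPI / sqrt(Ne)
Step 1: sqrt(Ne) = sqrt(54) = 7.3485
Step 2: TM = 30.6 / 7.3485 = 4.16

4.16 TM


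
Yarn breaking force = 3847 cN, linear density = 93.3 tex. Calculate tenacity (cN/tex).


Formula: Tenacity = Breaking force / Linear density
Tenacity = 3847 cN / 93.3 tex
Tenacity = 41.23 cN/tex

41.23 cN/tex


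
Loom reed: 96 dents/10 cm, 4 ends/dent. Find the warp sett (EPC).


Formula: EPC = (dents per 10 cm * ends per dent) / 10
Step 1: Total ends per 10 cm = 96 * 4 = 384
Step 2: EPC = 384 / 10 = 38.4 ends/cm

38.4 ends/cm


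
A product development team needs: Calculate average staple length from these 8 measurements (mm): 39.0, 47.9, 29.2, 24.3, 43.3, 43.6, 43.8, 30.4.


Formula: Mean = sum of lengths / count
Sum = 39.0 + 47.9 + 29.2 + 24.3 + 43.3 + 43.6 + 43.8 + 30.4
Sum = 301.5 mm
Mean = 301.5 / 8 = 37.69 mm

37.69 mm


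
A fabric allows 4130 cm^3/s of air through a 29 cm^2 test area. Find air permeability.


Formula: Air Permeability = Airflow / Test Area
AP = 4130 cm^3/s / 29 cm^2
AP = 142.4 cm^3/s/cm^2

142.4 cm^3/s/cm^2
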